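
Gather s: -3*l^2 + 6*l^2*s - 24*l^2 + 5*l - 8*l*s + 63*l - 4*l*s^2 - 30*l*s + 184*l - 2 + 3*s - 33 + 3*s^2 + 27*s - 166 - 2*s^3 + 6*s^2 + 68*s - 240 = -27*l^2 + 252*l - 2*s^3 + s^2*(9 - 4*l) + s*(6*l^2 - 38*l + 98) - 441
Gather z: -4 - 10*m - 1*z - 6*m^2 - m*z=-6*m^2 - 10*m + z*(-m - 1) - 4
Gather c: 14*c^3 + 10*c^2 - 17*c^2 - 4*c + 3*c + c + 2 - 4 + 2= 14*c^3 - 7*c^2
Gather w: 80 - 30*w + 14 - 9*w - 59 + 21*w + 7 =42 - 18*w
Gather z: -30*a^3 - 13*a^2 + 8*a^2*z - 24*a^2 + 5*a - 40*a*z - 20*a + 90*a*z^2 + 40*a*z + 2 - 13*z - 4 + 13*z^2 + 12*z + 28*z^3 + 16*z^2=-30*a^3 - 37*a^2 - 15*a + 28*z^3 + z^2*(90*a + 29) + z*(8*a^2 - 1) - 2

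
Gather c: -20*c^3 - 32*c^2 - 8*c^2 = -20*c^3 - 40*c^2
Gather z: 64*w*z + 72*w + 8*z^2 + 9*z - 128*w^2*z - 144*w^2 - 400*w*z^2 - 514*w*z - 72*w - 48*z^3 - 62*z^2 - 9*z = -144*w^2 - 48*z^3 + z^2*(-400*w - 54) + z*(-128*w^2 - 450*w)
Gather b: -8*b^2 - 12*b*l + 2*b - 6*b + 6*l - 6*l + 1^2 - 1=-8*b^2 + b*(-12*l - 4)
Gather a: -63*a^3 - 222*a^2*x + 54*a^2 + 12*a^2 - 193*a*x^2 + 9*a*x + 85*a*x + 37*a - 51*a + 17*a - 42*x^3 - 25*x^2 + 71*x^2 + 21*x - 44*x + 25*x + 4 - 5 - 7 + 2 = -63*a^3 + a^2*(66 - 222*x) + a*(-193*x^2 + 94*x + 3) - 42*x^3 + 46*x^2 + 2*x - 6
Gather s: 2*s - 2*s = 0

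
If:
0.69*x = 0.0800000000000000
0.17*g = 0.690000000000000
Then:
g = 4.06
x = 0.12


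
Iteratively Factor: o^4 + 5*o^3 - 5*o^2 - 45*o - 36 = (o + 3)*(o^3 + 2*o^2 - 11*o - 12) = (o + 1)*(o + 3)*(o^2 + o - 12) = (o - 3)*(o + 1)*(o + 3)*(o + 4)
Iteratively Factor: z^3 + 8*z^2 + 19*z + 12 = (z + 3)*(z^2 + 5*z + 4) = (z + 3)*(z + 4)*(z + 1)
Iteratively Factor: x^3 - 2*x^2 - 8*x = (x)*(x^2 - 2*x - 8) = x*(x - 4)*(x + 2)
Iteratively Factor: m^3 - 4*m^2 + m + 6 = (m - 2)*(m^2 - 2*m - 3) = (m - 2)*(m + 1)*(m - 3)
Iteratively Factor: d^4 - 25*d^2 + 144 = (d - 3)*(d^3 + 3*d^2 - 16*d - 48) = (d - 3)*(d + 4)*(d^2 - d - 12) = (d - 3)*(d + 3)*(d + 4)*(d - 4)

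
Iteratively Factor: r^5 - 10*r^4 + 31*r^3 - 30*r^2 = (r - 2)*(r^4 - 8*r^3 + 15*r^2) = r*(r - 2)*(r^3 - 8*r^2 + 15*r) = r^2*(r - 2)*(r^2 - 8*r + 15) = r^2*(r - 5)*(r - 2)*(r - 3)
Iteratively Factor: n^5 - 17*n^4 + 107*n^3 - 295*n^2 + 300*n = (n - 5)*(n^4 - 12*n^3 + 47*n^2 - 60*n) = (n - 5)*(n - 3)*(n^3 - 9*n^2 + 20*n) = (n - 5)^2*(n - 3)*(n^2 - 4*n) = (n - 5)^2*(n - 4)*(n - 3)*(n)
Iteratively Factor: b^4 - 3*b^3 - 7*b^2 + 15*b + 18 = (b - 3)*(b^3 - 7*b - 6) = (b - 3)*(b + 1)*(b^2 - b - 6) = (b - 3)*(b + 1)*(b + 2)*(b - 3)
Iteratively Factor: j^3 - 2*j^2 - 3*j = (j)*(j^2 - 2*j - 3) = j*(j - 3)*(j + 1)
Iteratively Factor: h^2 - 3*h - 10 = (h + 2)*(h - 5)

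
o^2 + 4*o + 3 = (o + 1)*(o + 3)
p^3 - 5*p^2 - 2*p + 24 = (p - 4)*(p - 3)*(p + 2)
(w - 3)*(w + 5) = w^2 + 2*w - 15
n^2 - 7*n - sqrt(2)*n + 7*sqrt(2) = (n - 7)*(n - sqrt(2))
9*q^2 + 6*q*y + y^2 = (3*q + y)^2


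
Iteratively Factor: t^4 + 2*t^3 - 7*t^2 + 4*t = (t - 1)*(t^3 + 3*t^2 - 4*t) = (t - 1)*(t + 4)*(t^2 - t) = t*(t - 1)*(t + 4)*(t - 1)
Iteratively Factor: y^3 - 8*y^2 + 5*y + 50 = (y - 5)*(y^2 - 3*y - 10) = (y - 5)*(y + 2)*(y - 5)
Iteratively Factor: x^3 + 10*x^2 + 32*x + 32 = (x + 4)*(x^2 + 6*x + 8) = (x + 2)*(x + 4)*(x + 4)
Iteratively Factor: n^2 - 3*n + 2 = (n - 1)*(n - 2)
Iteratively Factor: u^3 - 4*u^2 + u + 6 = (u - 2)*(u^2 - 2*u - 3) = (u - 2)*(u + 1)*(u - 3)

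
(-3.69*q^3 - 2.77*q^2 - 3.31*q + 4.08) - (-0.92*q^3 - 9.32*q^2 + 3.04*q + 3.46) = -2.77*q^3 + 6.55*q^2 - 6.35*q + 0.62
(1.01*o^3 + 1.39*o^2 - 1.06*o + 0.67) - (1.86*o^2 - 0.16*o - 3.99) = 1.01*o^3 - 0.47*o^2 - 0.9*o + 4.66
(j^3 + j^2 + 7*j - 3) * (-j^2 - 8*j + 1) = -j^5 - 9*j^4 - 14*j^3 - 52*j^2 + 31*j - 3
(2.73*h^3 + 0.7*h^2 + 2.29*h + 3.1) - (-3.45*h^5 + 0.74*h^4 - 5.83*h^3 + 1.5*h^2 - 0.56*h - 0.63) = 3.45*h^5 - 0.74*h^4 + 8.56*h^3 - 0.8*h^2 + 2.85*h + 3.73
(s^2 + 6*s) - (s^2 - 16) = 6*s + 16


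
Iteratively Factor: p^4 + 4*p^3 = (p)*(p^3 + 4*p^2) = p*(p + 4)*(p^2) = p^2*(p + 4)*(p)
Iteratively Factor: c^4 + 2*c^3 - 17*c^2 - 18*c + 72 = (c + 3)*(c^3 - c^2 - 14*c + 24) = (c + 3)*(c + 4)*(c^2 - 5*c + 6) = (c - 2)*(c + 3)*(c + 4)*(c - 3)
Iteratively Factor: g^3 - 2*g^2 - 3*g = (g)*(g^2 - 2*g - 3) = g*(g + 1)*(g - 3)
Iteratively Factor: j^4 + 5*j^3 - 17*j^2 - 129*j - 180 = (j + 3)*(j^3 + 2*j^2 - 23*j - 60) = (j - 5)*(j + 3)*(j^2 + 7*j + 12) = (j - 5)*(j + 3)^2*(j + 4)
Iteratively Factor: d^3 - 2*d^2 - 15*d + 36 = (d + 4)*(d^2 - 6*d + 9) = (d - 3)*(d + 4)*(d - 3)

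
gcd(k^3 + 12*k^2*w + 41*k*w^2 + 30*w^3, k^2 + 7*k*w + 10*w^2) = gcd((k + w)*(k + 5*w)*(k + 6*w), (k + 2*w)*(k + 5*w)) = k + 5*w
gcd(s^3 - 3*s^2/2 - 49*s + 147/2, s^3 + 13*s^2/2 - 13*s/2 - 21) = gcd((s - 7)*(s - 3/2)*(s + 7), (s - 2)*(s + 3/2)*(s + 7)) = s + 7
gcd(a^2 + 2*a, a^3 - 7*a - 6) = a + 2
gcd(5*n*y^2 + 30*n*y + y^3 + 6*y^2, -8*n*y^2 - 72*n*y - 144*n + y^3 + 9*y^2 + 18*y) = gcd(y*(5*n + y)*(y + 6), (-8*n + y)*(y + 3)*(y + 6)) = y + 6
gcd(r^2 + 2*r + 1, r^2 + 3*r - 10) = 1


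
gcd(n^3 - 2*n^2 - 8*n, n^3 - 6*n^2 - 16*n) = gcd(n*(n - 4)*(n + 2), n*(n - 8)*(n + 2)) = n^2 + 2*n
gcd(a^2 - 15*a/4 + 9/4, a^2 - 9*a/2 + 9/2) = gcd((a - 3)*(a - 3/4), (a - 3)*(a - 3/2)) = a - 3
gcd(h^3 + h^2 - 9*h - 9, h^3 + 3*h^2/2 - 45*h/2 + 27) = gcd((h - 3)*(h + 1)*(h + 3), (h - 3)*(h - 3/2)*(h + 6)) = h - 3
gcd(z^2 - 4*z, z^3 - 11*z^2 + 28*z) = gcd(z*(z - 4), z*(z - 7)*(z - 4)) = z^2 - 4*z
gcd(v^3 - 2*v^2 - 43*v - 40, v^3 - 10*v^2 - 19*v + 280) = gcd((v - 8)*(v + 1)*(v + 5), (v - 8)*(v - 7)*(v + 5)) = v^2 - 3*v - 40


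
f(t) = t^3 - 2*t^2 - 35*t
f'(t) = 3*t^2 - 4*t - 35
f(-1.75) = 49.77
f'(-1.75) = -18.81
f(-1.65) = 47.81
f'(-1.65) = -20.23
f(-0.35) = 11.96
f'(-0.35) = -33.23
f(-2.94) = 60.20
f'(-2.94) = 2.69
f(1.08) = -38.87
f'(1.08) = -35.82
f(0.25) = -8.86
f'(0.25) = -35.81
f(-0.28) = 9.62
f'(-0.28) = -33.64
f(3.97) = -107.90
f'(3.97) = -3.60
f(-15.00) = -3300.00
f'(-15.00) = 700.00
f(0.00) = 0.00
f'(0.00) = -35.00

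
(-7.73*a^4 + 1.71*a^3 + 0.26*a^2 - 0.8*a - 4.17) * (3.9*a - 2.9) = -30.147*a^5 + 29.086*a^4 - 3.945*a^3 - 3.874*a^2 - 13.943*a + 12.093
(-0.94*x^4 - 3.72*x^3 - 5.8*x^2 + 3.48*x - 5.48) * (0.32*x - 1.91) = -0.3008*x^5 + 0.605*x^4 + 5.2492*x^3 + 12.1916*x^2 - 8.4004*x + 10.4668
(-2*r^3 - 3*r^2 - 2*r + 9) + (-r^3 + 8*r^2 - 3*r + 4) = -3*r^3 + 5*r^2 - 5*r + 13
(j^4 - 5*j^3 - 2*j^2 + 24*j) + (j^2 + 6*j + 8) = j^4 - 5*j^3 - j^2 + 30*j + 8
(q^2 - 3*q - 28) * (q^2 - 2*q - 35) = q^4 - 5*q^3 - 57*q^2 + 161*q + 980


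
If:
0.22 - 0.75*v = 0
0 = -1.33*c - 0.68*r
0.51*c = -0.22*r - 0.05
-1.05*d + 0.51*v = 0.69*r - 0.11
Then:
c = -0.63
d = -0.56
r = 1.23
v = 0.29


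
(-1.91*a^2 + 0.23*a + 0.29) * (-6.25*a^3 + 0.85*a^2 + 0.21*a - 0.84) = 11.9375*a^5 - 3.061*a^4 - 2.0181*a^3 + 1.8992*a^2 - 0.1323*a - 0.2436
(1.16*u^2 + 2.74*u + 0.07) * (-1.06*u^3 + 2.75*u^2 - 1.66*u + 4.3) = -1.2296*u^5 + 0.2856*u^4 + 5.5352*u^3 + 0.632099999999999*u^2 + 11.6658*u + 0.301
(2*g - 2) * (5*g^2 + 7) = 10*g^3 - 10*g^2 + 14*g - 14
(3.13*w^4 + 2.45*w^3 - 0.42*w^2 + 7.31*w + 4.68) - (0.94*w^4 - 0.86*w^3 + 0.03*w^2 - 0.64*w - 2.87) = 2.19*w^4 + 3.31*w^3 - 0.45*w^2 + 7.95*w + 7.55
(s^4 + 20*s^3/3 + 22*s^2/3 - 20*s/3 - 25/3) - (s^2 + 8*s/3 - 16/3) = s^4 + 20*s^3/3 + 19*s^2/3 - 28*s/3 - 3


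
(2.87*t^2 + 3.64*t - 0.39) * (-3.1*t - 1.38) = -8.897*t^3 - 15.2446*t^2 - 3.8142*t + 0.5382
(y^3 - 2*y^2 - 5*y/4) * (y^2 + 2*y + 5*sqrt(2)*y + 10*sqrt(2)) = y^5 + 5*sqrt(2)*y^4 - 21*y^3/4 - 105*sqrt(2)*y^2/4 - 5*y^2/2 - 25*sqrt(2)*y/2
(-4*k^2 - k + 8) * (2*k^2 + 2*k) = -8*k^4 - 10*k^3 + 14*k^2 + 16*k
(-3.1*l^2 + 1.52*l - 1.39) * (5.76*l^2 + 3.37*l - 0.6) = -17.856*l^4 - 1.6918*l^3 - 1.024*l^2 - 5.5963*l + 0.834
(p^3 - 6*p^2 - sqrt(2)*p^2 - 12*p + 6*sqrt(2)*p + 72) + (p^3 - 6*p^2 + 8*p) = 2*p^3 - 12*p^2 - sqrt(2)*p^2 - 4*p + 6*sqrt(2)*p + 72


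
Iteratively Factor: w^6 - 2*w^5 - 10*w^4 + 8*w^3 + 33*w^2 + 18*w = (w - 3)*(w^5 + w^4 - 7*w^3 - 13*w^2 - 6*w) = (w - 3)^2*(w^4 + 4*w^3 + 5*w^2 + 2*w) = (w - 3)^2*(w + 1)*(w^3 + 3*w^2 + 2*w) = w*(w - 3)^2*(w + 1)*(w^2 + 3*w + 2) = w*(w - 3)^2*(w + 1)^2*(w + 2)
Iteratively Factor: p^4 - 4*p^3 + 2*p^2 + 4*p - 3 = (p - 3)*(p^3 - p^2 - p + 1) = (p - 3)*(p + 1)*(p^2 - 2*p + 1) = (p - 3)*(p - 1)*(p + 1)*(p - 1)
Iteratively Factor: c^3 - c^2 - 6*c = (c)*(c^2 - c - 6) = c*(c - 3)*(c + 2)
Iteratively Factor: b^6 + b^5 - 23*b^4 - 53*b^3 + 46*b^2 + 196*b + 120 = (b + 1)*(b^5 - 23*b^3 - 30*b^2 + 76*b + 120) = (b + 1)*(b + 2)*(b^4 - 2*b^3 - 19*b^2 + 8*b + 60) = (b - 2)*(b + 1)*(b + 2)*(b^3 - 19*b - 30) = (b - 2)*(b + 1)*(b + 2)*(b + 3)*(b^2 - 3*b - 10) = (b - 5)*(b - 2)*(b + 1)*(b + 2)*(b + 3)*(b + 2)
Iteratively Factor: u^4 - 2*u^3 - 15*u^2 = (u - 5)*(u^3 + 3*u^2) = u*(u - 5)*(u^2 + 3*u) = u*(u - 5)*(u + 3)*(u)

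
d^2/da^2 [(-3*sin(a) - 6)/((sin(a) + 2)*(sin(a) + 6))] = 3*(sin(a)^2 - 6*sin(a) - 2)/(sin(a) + 6)^3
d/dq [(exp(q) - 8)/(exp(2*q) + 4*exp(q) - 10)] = (-2*(exp(q) - 8)*(exp(q) + 2) + exp(2*q) + 4*exp(q) - 10)*exp(q)/(exp(2*q) + 4*exp(q) - 10)^2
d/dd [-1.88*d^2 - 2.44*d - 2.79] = -3.76*d - 2.44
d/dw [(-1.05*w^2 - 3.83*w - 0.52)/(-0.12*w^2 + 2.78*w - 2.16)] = (-3.3786*w^2 + 4.4112*w + 9.7184)/(0.0144*w^4 - 0.6672*w^3 + 8.2468*w^2 - 12.0096*w + 4.6656)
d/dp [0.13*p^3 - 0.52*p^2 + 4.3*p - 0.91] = 0.39*p^2 - 1.04*p + 4.3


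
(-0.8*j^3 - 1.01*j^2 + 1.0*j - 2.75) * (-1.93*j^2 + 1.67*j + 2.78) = 1.544*j^5 + 0.6133*j^4 - 5.8407*j^3 + 4.1697*j^2 - 1.8125*j - 7.645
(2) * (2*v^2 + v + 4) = 4*v^2 + 2*v + 8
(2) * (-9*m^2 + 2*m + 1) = -18*m^2 + 4*m + 2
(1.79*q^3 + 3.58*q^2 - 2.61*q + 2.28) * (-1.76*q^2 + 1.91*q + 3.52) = -3.1504*q^5 - 2.8819*q^4 + 17.7322*q^3 + 3.6037*q^2 - 4.8324*q + 8.0256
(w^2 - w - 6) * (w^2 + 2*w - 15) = w^4 + w^3 - 23*w^2 + 3*w + 90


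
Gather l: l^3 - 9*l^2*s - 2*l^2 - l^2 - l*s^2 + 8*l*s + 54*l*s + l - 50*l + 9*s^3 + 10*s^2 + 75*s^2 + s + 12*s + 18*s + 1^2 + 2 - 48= l^3 + l^2*(-9*s - 3) + l*(-s^2 + 62*s - 49) + 9*s^3 + 85*s^2 + 31*s - 45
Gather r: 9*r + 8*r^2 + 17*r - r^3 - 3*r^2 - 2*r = -r^3 + 5*r^2 + 24*r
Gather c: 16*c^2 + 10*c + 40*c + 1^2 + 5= 16*c^2 + 50*c + 6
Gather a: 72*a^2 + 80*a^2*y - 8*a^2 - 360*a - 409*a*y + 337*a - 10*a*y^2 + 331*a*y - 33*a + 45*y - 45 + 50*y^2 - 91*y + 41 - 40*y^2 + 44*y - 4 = a^2*(80*y + 64) + a*(-10*y^2 - 78*y - 56) + 10*y^2 - 2*y - 8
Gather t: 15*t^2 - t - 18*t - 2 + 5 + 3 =15*t^2 - 19*t + 6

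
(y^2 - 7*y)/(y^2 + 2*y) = (y - 7)/(y + 2)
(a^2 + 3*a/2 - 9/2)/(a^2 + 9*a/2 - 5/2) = (2*a^2 + 3*a - 9)/(2*a^2 + 9*a - 5)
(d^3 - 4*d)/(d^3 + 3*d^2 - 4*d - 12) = d/(d + 3)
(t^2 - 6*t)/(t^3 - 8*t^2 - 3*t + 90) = t/(t^2 - 2*t - 15)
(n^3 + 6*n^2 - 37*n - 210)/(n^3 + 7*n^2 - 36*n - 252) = (n + 5)/(n + 6)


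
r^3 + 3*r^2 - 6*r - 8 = (r - 2)*(r + 1)*(r + 4)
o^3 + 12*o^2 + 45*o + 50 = (o + 2)*(o + 5)^2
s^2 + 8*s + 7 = (s + 1)*(s + 7)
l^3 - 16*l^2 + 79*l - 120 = (l - 8)*(l - 5)*(l - 3)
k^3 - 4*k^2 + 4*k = k*(k - 2)^2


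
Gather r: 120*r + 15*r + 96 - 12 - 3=135*r + 81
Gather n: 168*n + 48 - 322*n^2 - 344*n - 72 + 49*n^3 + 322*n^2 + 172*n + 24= 49*n^3 - 4*n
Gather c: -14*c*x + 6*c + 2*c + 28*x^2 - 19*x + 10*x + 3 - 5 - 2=c*(8 - 14*x) + 28*x^2 - 9*x - 4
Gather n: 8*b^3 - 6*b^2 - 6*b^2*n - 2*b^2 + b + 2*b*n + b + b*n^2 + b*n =8*b^3 - 8*b^2 + b*n^2 + 2*b + n*(-6*b^2 + 3*b)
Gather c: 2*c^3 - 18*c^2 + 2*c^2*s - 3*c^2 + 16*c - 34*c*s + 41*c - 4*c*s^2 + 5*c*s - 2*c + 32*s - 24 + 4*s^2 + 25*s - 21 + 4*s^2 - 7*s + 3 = 2*c^3 + c^2*(2*s - 21) + c*(-4*s^2 - 29*s + 55) + 8*s^2 + 50*s - 42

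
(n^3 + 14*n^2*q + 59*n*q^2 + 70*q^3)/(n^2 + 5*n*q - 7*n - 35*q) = (n^2 + 9*n*q + 14*q^2)/(n - 7)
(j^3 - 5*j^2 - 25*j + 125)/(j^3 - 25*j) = (j - 5)/j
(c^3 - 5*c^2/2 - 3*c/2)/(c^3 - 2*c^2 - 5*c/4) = 2*(c - 3)/(2*c - 5)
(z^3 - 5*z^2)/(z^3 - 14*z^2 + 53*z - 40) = z^2/(z^2 - 9*z + 8)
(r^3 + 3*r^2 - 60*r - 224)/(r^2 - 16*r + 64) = (r^2 + 11*r + 28)/(r - 8)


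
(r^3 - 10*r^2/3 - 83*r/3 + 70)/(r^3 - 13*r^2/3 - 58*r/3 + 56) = (r + 5)/(r + 4)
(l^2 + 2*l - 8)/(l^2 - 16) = (l - 2)/(l - 4)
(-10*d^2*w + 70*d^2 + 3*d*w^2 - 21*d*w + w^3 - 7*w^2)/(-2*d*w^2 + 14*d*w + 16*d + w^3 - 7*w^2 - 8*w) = (5*d*w - 35*d + w^2 - 7*w)/(w^2 - 7*w - 8)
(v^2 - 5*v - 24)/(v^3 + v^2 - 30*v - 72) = (v - 8)/(v^2 - 2*v - 24)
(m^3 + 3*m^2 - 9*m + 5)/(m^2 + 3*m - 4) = (m^2 + 4*m - 5)/(m + 4)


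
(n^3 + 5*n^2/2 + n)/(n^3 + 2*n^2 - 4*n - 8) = n*(2*n + 1)/(2*(n^2 - 4))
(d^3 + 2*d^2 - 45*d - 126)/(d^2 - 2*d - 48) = (d^2 - 4*d - 21)/(d - 8)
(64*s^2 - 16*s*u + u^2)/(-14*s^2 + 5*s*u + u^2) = (64*s^2 - 16*s*u + u^2)/(-14*s^2 + 5*s*u + u^2)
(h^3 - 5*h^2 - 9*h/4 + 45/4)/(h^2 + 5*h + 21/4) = (2*h^2 - 13*h + 15)/(2*h + 7)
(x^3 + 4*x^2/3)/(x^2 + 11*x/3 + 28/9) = 3*x^2/(3*x + 7)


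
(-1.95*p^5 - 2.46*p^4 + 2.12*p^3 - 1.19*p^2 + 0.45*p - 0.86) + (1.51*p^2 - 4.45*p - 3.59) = -1.95*p^5 - 2.46*p^4 + 2.12*p^3 + 0.32*p^2 - 4.0*p - 4.45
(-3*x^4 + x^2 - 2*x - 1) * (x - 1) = -3*x^5 + 3*x^4 + x^3 - 3*x^2 + x + 1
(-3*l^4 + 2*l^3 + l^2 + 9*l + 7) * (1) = -3*l^4 + 2*l^3 + l^2 + 9*l + 7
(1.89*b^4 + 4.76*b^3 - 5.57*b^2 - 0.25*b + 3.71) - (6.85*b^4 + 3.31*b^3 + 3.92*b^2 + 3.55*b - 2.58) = -4.96*b^4 + 1.45*b^3 - 9.49*b^2 - 3.8*b + 6.29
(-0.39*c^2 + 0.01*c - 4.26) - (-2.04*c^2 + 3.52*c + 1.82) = 1.65*c^2 - 3.51*c - 6.08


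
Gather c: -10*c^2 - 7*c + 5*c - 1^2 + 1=-10*c^2 - 2*c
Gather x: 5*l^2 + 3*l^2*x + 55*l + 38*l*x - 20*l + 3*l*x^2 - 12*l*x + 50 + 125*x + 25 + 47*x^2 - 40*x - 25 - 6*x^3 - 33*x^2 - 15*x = 5*l^2 + 35*l - 6*x^3 + x^2*(3*l + 14) + x*(3*l^2 + 26*l + 70) + 50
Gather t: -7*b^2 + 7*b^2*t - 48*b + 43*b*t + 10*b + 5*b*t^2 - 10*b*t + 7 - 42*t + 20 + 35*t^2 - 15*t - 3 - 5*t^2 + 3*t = -7*b^2 - 38*b + t^2*(5*b + 30) + t*(7*b^2 + 33*b - 54) + 24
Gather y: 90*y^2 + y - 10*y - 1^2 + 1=90*y^2 - 9*y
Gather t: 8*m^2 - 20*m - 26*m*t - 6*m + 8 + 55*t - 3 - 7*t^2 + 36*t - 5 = 8*m^2 - 26*m - 7*t^2 + t*(91 - 26*m)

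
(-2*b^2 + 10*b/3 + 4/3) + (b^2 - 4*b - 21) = -b^2 - 2*b/3 - 59/3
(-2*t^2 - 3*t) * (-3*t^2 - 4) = 6*t^4 + 9*t^3 + 8*t^2 + 12*t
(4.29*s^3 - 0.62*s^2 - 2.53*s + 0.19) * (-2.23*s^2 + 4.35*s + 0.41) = -9.5667*s^5 + 20.0441*s^4 + 4.7038*s^3 - 11.6834*s^2 - 0.2108*s + 0.0779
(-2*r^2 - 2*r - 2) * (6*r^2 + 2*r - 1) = -12*r^4 - 16*r^3 - 14*r^2 - 2*r + 2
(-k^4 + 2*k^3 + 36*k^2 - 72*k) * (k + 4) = -k^5 - 2*k^4 + 44*k^3 + 72*k^2 - 288*k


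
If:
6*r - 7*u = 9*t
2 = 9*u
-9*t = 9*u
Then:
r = -2/27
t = -2/9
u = 2/9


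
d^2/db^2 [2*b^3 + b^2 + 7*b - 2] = 12*b + 2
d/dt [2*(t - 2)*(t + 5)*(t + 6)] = 6*t^2 + 36*t + 16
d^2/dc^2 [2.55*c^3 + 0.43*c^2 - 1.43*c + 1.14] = 15.3*c + 0.86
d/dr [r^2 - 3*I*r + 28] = 2*r - 3*I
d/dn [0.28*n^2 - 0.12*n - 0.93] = 0.56*n - 0.12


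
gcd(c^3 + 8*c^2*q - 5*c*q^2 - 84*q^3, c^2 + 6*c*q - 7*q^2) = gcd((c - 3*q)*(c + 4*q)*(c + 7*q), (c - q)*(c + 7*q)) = c + 7*q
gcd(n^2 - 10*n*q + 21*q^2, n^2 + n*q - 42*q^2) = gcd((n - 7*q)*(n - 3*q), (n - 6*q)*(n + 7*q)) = 1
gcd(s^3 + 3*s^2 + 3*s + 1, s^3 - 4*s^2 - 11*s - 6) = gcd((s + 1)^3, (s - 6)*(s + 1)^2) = s^2 + 2*s + 1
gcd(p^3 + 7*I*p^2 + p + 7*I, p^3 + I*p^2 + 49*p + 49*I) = p^2 + 8*I*p - 7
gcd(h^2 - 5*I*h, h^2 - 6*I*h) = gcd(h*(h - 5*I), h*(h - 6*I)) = h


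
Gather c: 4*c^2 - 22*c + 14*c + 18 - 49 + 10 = 4*c^2 - 8*c - 21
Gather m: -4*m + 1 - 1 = -4*m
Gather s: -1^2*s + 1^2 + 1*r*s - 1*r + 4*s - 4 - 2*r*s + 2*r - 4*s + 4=r + s*(-r - 1) + 1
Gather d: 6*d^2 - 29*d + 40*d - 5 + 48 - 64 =6*d^2 + 11*d - 21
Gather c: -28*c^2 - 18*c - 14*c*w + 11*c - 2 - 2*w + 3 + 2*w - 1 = -28*c^2 + c*(-14*w - 7)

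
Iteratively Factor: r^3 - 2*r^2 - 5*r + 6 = (r - 3)*(r^2 + r - 2) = (r - 3)*(r + 2)*(r - 1)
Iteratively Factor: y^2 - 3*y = (y - 3)*(y)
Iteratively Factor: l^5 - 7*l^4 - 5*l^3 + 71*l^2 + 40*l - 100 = (l - 5)*(l^4 - 2*l^3 - 15*l^2 - 4*l + 20) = (l - 5)*(l + 2)*(l^3 - 4*l^2 - 7*l + 10) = (l - 5)*(l + 2)^2*(l^2 - 6*l + 5) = (l - 5)*(l - 1)*(l + 2)^2*(l - 5)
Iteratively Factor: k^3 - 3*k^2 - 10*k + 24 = (k - 2)*(k^2 - k - 12) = (k - 2)*(k + 3)*(k - 4)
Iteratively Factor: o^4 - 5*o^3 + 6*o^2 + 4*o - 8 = (o - 2)*(o^3 - 3*o^2 + 4) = (o - 2)^2*(o^2 - o - 2) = (o - 2)^2*(o + 1)*(o - 2)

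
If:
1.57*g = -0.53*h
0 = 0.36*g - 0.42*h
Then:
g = 0.00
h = 0.00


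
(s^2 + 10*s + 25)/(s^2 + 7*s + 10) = (s + 5)/(s + 2)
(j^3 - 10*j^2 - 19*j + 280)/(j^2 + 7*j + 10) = (j^2 - 15*j + 56)/(j + 2)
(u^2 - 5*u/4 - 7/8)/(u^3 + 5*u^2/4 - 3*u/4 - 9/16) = 2*(4*u - 7)/(8*u^2 + 6*u - 9)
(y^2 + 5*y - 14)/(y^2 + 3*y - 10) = (y + 7)/(y + 5)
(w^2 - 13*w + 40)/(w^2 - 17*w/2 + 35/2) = 2*(w - 8)/(2*w - 7)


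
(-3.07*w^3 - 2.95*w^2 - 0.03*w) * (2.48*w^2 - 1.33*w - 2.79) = -7.6136*w^5 - 3.2329*w^4 + 12.4144*w^3 + 8.2704*w^2 + 0.0837*w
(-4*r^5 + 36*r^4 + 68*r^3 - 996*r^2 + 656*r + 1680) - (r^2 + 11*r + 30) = -4*r^5 + 36*r^4 + 68*r^3 - 997*r^2 + 645*r + 1650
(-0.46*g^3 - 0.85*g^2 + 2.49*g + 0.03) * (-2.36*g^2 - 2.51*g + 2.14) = 1.0856*g^5 + 3.1606*g^4 - 4.7273*g^3 - 8.1397*g^2 + 5.2533*g + 0.0642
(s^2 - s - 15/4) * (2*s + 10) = 2*s^3 + 8*s^2 - 35*s/2 - 75/2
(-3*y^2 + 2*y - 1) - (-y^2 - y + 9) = -2*y^2 + 3*y - 10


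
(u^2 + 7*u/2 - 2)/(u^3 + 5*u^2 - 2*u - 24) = (u - 1/2)/(u^2 + u - 6)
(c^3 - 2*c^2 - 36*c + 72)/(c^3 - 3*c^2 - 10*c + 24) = (c^2 - 36)/(c^2 - c - 12)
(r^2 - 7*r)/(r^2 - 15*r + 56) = r/(r - 8)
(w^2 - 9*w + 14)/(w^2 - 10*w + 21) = (w - 2)/(w - 3)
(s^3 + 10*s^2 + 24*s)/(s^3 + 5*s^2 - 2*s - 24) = s*(s + 6)/(s^2 + s - 6)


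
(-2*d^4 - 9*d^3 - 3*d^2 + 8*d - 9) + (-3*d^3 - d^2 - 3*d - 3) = -2*d^4 - 12*d^3 - 4*d^2 + 5*d - 12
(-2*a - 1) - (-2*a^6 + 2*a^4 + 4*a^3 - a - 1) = 2*a^6 - 2*a^4 - 4*a^3 - a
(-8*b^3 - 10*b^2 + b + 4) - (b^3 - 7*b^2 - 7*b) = -9*b^3 - 3*b^2 + 8*b + 4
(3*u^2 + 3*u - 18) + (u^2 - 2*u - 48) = 4*u^2 + u - 66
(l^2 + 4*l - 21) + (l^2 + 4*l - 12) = 2*l^2 + 8*l - 33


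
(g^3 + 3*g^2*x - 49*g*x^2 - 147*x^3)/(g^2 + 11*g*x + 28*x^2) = (g^2 - 4*g*x - 21*x^2)/(g + 4*x)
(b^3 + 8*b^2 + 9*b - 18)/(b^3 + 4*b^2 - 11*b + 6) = (b + 3)/(b - 1)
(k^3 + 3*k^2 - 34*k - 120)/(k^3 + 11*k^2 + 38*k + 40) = (k - 6)/(k + 2)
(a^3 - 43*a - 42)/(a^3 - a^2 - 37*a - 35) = (a + 6)/(a + 5)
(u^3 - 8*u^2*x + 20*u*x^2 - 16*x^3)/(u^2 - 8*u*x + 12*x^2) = (-u^2 + 6*u*x - 8*x^2)/(-u + 6*x)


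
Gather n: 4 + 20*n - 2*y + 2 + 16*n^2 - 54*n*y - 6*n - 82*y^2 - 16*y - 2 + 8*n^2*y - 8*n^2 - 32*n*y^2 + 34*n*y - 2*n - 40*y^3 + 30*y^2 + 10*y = n^2*(8*y + 8) + n*(-32*y^2 - 20*y + 12) - 40*y^3 - 52*y^2 - 8*y + 4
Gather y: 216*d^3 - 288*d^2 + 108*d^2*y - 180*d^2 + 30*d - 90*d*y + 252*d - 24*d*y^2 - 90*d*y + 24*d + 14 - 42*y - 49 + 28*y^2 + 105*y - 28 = 216*d^3 - 468*d^2 + 306*d + y^2*(28 - 24*d) + y*(108*d^2 - 180*d + 63) - 63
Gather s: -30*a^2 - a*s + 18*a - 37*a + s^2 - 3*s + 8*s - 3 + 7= -30*a^2 - 19*a + s^2 + s*(5 - a) + 4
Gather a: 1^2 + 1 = 2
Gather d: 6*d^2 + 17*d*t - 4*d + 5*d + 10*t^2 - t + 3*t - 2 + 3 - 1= 6*d^2 + d*(17*t + 1) + 10*t^2 + 2*t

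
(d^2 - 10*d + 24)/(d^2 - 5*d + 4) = (d - 6)/(d - 1)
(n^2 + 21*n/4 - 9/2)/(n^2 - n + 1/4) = (4*n^2 + 21*n - 18)/(4*n^2 - 4*n + 1)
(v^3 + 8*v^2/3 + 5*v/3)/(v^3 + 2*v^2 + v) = (v + 5/3)/(v + 1)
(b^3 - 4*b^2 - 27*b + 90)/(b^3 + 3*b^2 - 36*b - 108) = (b^2 + 2*b - 15)/(b^2 + 9*b + 18)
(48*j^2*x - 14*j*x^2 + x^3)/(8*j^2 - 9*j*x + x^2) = x*(-6*j + x)/(-j + x)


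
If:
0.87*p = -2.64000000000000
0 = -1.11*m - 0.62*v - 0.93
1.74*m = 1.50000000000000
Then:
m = 0.86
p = -3.03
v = -3.04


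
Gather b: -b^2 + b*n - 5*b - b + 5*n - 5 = -b^2 + b*(n - 6) + 5*n - 5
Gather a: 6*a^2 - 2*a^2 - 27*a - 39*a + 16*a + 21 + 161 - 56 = 4*a^2 - 50*a + 126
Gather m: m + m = 2*m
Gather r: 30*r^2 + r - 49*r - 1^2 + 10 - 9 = 30*r^2 - 48*r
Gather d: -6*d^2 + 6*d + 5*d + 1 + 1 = -6*d^2 + 11*d + 2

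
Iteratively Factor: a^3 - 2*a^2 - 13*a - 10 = (a - 5)*(a^2 + 3*a + 2) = (a - 5)*(a + 1)*(a + 2)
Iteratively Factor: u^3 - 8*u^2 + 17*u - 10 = (u - 5)*(u^2 - 3*u + 2) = (u - 5)*(u - 2)*(u - 1)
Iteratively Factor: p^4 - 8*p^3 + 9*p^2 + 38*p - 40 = (p + 2)*(p^3 - 10*p^2 + 29*p - 20) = (p - 1)*(p + 2)*(p^2 - 9*p + 20) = (p - 5)*(p - 1)*(p + 2)*(p - 4)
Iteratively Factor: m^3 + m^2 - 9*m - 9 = (m - 3)*(m^2 + 4*m + 3) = (m - 3)*(m + 3)*(m + 1)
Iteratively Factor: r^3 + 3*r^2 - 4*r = (r + 4)*(r^2 - r) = r*(r + 4)*(r - 1)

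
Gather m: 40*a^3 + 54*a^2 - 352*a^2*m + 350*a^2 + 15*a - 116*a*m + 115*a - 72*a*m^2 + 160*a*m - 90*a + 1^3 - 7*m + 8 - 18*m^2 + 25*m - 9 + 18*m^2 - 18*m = 40*a^3 + 404*a^2 - 72*a*m^2 + 40*a + m*(-352*a^2 + 44*a)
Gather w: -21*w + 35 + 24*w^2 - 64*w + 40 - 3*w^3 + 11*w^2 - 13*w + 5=-3*w^3 + 35*w^2 - 98*w + 80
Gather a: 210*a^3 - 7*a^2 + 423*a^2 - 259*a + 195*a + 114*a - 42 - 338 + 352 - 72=210*a^3 + 416*a^2 + 50*a - 100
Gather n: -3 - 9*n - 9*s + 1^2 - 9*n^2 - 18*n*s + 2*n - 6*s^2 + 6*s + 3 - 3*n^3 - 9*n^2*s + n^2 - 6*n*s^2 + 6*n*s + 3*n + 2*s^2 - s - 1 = -3*n^3 + n^2*(-9*s - 8) + n*(-6*s^2 - 12*s - 4) - 4*s^2 - 4*s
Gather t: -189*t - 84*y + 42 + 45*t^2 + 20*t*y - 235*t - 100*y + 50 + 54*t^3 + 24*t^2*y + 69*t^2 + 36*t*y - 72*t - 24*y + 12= 54*t^3 + t^2*(24*y + 114) + t*(56*y - 496) - 208*y + 104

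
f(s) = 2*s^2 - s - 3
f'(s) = 4*s - 1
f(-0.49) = -2.03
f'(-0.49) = -2.96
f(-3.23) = 21.10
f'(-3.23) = -13.92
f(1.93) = 2.52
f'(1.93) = 6.72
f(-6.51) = 88.27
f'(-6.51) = -27.04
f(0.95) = -2.14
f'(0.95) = 2.80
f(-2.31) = 9.98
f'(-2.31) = -10.24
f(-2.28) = 9.68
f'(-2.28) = -10.12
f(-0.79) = -0.96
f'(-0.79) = -4.16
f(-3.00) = 18.00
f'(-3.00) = -13.00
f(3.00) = 12.00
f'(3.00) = 11.00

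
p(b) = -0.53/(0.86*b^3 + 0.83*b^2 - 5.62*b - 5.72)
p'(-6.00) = 0.00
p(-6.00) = 0.00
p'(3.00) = 0.18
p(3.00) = -0.07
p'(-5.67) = 0.00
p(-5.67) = 0.01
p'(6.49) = 0.00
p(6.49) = -0.00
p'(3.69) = 0.02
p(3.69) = -0.02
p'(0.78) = -0.02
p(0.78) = 0.06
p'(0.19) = -0.06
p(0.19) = 0.08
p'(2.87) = 0.38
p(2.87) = -0.10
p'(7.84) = 0.00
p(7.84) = -0.00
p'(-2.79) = 1.02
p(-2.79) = 0.23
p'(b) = -0.53*(-2.58*b^2 - 1.66*b + 5.62)/(0.86*b^3 + 0.83*b^2 - 5.62*b - 5.72)^2 = (1.3674*b^2 + 0.8798*b - 2.9786)/(0.86*b^3 + 0.83*b^2 - 5.62*b - 5.72)^2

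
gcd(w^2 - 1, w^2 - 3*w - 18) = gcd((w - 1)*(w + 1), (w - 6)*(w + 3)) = 1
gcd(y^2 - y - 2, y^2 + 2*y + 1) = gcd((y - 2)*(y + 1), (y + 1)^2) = y + 1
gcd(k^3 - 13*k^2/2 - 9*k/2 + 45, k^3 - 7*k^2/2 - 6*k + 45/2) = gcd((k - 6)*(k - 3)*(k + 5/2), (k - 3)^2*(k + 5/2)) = k^2 - k/2 - 15/2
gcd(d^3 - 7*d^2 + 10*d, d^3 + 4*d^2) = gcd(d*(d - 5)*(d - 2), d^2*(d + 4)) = d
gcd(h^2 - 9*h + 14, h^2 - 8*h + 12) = h - 2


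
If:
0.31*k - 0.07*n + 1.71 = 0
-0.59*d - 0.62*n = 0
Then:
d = -1.05084745762712*n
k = 0.225806451612903*n - 5.51612903225806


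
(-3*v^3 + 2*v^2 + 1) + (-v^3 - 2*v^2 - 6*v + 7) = -4*v^3 - 6*v + 8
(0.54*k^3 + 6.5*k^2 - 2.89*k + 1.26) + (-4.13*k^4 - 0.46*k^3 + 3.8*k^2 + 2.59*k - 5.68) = -4.13*k^4 + 0.08*k^3 + 10.3*k^2 - 0.3*k - 4.42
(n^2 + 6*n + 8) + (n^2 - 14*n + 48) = 2*n^2 - 8*n + 56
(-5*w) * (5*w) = -25*w^2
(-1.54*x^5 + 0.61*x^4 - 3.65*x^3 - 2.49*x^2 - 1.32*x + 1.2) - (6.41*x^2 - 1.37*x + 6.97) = -1.54*x^5 + 0.61*x^4 - 3.65*x^3 - 8.9*x^2 + 0.05*x - 5.77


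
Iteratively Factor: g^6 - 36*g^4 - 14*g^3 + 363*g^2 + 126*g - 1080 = (g - 3)*(g^5 + 3*g^4 - 27*g^3 - 95*g^2 + 78*g + 360) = (g - 3)*(g + 3)*(g^4 - 27*g^2 - 14*g + 120) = (g - 3)*(g + 3)*(g + 4)*(g^3 - 4*g^2 - 11*g + 30) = (g - 5)*(g - 3)*(g + 3)*(g + 4)*(g^2 + g - 6) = (g - 5)*(g - 3)*(g + 3)^2*(g + 4)*(g - 2)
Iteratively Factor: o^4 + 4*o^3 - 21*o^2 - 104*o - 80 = (o - 5)*(o^3 + 9*o^2 + 24*o + 16) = (o - 5)*(o + 1)*(o^2 + 8*o + 16) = (o - 5)*(o + 1)*(o + 4)*(o + 4)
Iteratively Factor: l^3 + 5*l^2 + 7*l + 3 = (l + 1)*(l^2 + 4*l + 3) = (l + 1)*(l + 3)*(l + 1)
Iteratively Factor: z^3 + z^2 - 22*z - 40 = (z + 4)*(z^2 - 3*z - 10) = (z + 2)*(z + 4)*(z - 5)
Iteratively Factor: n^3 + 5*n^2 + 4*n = (n + 1)*(n^2 + 4*n) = n*(n + 1)*(n + 4)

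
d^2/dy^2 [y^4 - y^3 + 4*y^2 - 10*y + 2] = 12*y^2 - 6*y + 8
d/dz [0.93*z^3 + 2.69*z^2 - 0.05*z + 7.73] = 2.79*z^2 + 5.38*z - 0.05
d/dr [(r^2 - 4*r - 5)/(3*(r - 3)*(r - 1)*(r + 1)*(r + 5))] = 2*(-r^3 + 7*r^2 + 5*r - 35)/(3*(r^6 + 2*r^5 - 33*r^4 - 4*r^3 + 319*r^2 - 510*r + 225))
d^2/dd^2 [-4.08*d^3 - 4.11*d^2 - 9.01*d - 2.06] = -24.48*d - 8.22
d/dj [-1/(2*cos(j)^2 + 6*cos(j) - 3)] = -2*(2*cos(j) + 3)*sin(j)/(6*cos(j) + cos(2*j) - 2)^2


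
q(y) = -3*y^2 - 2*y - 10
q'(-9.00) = 52.00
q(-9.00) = -235.00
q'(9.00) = -56.00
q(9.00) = -271.00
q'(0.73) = -6.38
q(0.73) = -13.06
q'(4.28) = -27.68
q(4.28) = -73.52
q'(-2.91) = 15.46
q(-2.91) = -29.58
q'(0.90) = -7.40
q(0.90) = -14.23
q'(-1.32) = 5.92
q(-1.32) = -12.59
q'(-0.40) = 0.40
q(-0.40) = -9.68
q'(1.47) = -10.82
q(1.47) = -19.42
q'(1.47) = -10.82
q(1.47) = -19.42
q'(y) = -6*y - 2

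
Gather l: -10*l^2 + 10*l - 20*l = -10*l^2 - 10*l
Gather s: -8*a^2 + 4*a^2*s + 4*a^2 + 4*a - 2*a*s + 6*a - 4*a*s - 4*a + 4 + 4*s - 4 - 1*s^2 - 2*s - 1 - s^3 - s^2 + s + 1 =-4*a^2 + 6*a - s^3 - 2*s^2 + s*(4*a^2 - 6*a + 3)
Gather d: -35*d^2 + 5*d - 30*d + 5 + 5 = -35*d^2 - 25*d + 10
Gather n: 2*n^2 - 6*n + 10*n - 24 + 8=2*n^2 + 4*n - 16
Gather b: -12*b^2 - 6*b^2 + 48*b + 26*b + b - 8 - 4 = -18*b^2 + 75*b - 12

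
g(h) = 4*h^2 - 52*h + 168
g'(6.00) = -4.00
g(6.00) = 0.00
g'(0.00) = -52.00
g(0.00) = 168.00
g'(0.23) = -50.16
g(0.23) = 156.25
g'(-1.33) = -62.64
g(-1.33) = 244.24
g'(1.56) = -39.52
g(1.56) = 96.61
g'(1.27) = -41.84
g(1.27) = 108.41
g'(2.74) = -30.08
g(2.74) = 55.55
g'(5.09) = -11.28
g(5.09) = 6.95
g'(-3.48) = -79.84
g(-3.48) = 397.40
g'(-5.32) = -94.56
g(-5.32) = 557.85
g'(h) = 8*h - 52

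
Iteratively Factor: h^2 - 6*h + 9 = (h - 3)*(h - 3)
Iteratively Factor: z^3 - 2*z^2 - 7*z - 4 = (z + 1)*(z^2 - 3*z - 4) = (z - 4)*(z + 1)*(z + 1)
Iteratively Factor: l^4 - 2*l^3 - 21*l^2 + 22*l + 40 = (l + 1)*(l^3 - 3*l^2 - 18*l + 40) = (l + 1)*(l + 4)*(l^2 - 7*l + 10) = (l - 5)*(l + 1)*(l + 4)*(l - 2)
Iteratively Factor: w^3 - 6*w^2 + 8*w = (w)*(w^2 - 6*w + 8) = w*(w - 4)*(w - 2)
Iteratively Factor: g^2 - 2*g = (g)*(g - 2)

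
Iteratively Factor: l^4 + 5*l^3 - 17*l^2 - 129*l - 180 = (l + 3)*(l^3 + 2*l^2 - 23*l - 60) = (l - 5)*(l + 3)*(l^2 + 7*l + 12) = (l - 5)*(l + 3)^2*(l + 4)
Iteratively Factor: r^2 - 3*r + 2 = (r - 1)*(r - 2)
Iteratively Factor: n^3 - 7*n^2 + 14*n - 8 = (n - 4)*(n^2 - 3*n + 2) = (n - 4)*(n - 2)*(n - 1)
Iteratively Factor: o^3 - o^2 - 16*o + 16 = (o + 4)*(o^2 - 5*o + 4) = (o - 1)*(o + 4)*(o - 4)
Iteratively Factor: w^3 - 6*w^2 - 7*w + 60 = (w + 3)*(w^2 - 9*w + 20) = (w - 4)*(w + 3)*(w - 5)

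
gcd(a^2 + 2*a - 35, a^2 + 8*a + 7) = a + 7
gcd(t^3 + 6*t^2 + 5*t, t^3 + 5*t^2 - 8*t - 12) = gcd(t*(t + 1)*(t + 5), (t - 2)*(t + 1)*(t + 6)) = t + 1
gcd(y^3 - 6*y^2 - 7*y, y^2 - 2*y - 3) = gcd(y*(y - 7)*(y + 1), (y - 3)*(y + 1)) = y + 1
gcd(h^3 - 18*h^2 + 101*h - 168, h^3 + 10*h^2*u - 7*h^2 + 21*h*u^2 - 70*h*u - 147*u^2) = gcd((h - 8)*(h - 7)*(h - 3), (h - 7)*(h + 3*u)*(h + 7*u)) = h - 7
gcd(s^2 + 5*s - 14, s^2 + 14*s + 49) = s + 7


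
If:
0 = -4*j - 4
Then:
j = -1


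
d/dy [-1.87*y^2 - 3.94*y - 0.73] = -3.74*y - 3.94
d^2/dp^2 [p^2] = 2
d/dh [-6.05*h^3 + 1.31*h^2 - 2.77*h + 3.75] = -18.15*h^2 + 2.62*h - 2.77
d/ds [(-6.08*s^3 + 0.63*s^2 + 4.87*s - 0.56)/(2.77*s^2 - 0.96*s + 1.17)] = (-16.8416*s^4 + 11.6736*s^3 - 35.4355*s^2 + 4.5766*s + 5.1603)/(7.6729*s^4 - 5.3184*s^3 + 7.4034*s^2 - 2.2464*s + 1.3689)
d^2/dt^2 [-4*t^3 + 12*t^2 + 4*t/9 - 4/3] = 24 - 24*t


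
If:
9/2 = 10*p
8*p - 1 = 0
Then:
No Solution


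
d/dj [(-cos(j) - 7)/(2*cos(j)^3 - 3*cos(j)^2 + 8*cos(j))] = (-4*cos(j)^3 - 39*cos(j)^2 + 42*cos(j) - 56)*sin(j)/((3*cos(j) - cos(2*j) - 9)^2*cos(j)^2)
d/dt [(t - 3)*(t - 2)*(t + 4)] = 3*t^2 - 2*t - 14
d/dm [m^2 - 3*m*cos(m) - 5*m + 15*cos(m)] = 3*m*sin(m) + 2*m - 15*sin(m) - 3*cos(m) - 5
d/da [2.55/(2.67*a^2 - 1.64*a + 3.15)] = (4.182 - 13.617*a)/(2.67*a^2 - 1.64*a + 3.15)^2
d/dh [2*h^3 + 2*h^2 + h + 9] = 6*h^2 + 4*h + 1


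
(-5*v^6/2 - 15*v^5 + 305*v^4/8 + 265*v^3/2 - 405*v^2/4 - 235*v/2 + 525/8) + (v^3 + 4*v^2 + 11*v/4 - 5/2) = -5*v^6/2 - 15*v^5 + 305*v^4/8 + 267*v^3/2 - 389*v^2/4 - 459*v/4 + 505/8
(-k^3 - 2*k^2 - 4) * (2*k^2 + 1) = -2*k^5 - 4*k^4 - k^3 - 10*k^2 - 4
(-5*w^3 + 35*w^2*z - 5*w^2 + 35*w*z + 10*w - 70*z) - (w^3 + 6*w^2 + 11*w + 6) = -6*w^3 + 35*w^2*z - 11*w^2 + 35*w*z - w - 70*z - 6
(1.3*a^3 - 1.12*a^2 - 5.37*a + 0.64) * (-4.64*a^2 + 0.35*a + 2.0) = -6.032*a^5 + 5.6518*a^4 + 27.1248*a^3 - 7.0891*a^2 - 10.516*a + 1.28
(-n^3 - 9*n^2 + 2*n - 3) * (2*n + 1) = -2*n^4 - 19*n^3 - 5*n^2 - 4*n - 3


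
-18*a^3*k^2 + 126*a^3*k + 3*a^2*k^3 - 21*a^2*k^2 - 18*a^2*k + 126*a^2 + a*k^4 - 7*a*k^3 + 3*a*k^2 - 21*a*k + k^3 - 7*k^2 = (-3*a + k)*(6*a + k)*(k - 7)*(a*k + 1)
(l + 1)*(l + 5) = l^2 + 6*l + 5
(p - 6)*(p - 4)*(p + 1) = p^3 - 9*p^2 + 14*p + 24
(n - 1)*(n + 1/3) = n^2 - 2*n/3 - 1/3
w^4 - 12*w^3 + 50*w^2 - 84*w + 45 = (w - 5)*(w - 3)^2*(w - 1)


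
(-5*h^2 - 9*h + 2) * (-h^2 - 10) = 5*h^4 + 9*h^3 + 48*h^2 + 90*h - 20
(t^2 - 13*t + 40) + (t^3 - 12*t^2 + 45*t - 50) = t^3 - 11*t^2 + 32*t - 10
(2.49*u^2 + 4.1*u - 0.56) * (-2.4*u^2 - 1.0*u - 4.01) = -5.976*u^4 - 12.33*u^3 - 12.7409*u^2 - 15.881*u + 2.2456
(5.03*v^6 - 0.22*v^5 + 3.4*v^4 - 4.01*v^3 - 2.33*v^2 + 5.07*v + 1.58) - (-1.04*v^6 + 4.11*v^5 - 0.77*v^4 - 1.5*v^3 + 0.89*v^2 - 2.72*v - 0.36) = 6.07*v^6 - 4.33*v^5 + 4.17*v^4 - 2.51*v^3 - 3.22*v^2 + 7.79*v + 1.94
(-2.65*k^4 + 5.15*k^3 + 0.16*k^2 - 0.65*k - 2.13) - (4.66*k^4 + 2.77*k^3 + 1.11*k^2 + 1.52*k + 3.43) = -7.31*k^4 + 2.38*k^3 - 0.95*k^2 - 2.17*k - 5.56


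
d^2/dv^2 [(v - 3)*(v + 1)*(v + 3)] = 6*v + 2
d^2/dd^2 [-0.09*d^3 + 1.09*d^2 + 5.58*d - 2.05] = 2.18 - 0.54*d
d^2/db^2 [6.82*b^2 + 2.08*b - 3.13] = 13.6400000000000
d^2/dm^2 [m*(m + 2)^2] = 6*m + 8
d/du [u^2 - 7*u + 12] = 2*u - 7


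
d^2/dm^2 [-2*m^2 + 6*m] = -4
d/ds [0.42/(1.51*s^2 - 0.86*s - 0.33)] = (0.3612 - 1.2684*s)/(-1.51*s^2 + 0.86*s + 0.33)^2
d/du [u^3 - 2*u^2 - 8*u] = 3*u^2 - 4*u - 8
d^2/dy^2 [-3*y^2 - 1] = -6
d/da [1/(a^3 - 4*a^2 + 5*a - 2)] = (-3*a^2 + 8*a - 5)/(a^3 - 4*a^2 + 5*a - 2)^2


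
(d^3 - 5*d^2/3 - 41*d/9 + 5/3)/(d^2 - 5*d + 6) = (9*d^2 + 12*d - 5)/(9*(d - 2))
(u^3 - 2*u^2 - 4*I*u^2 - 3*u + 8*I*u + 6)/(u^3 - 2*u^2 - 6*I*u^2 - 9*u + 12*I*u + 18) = (u - I)/(u - 3*I)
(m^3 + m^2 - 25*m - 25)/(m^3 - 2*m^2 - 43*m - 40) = (m - 5)/(m - 8)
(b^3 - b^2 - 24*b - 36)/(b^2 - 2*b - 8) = (b^2 - 3*b - 18)/(b - 4)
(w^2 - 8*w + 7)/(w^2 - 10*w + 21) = (w - 1)/(w - 3)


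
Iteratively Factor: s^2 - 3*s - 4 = (s - 4)*(s + 1)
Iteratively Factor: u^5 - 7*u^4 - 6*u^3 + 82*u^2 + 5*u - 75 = (u - 5)*(u^4 - 2*u^3 - 16*u^2 + 2*u + 15) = (u - 5)^2*(u^3 + 3*u^2 - u - 3) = (u - 5)^2*(u + 1)*(u^2 + 2*u - 3) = (u - 5)^2*(u - 1)*(u + 1)*(u + 3)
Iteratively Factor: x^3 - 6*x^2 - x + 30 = (x - 3)*(x^2 - 3*x - 10) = (x - 3)*(x + 2)*(x - 5)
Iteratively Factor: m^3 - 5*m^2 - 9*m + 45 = (m - 5)*(m^2 - 9) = (m - 5)*(m + 3)*(m - 3)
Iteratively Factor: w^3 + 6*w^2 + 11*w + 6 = (w + 1)*(w^2 + 5*w + 6) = (w + 1)*(w + 3)*(w + 2)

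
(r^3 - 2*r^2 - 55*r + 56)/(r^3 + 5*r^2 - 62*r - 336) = (r - 1)/(r + 6)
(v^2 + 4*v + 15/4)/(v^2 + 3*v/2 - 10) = (4*v^2 + 16*v + 15)/(2*(2*v^2 + 3*v - 20))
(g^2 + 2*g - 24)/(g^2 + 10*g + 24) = (g - 4)/(g + 4)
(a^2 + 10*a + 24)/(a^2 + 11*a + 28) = (a + 6)/(a + 7)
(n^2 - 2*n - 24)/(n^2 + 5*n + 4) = (n - 6)/(n + 1)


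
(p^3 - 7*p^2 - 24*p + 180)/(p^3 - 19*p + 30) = (p^2 - 12*p + 36)/(p^2 - 5*p + 6)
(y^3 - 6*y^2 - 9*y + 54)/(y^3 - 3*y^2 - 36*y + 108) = (y + 3)/(y + 6)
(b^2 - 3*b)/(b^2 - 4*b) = (b - 3)/(b - 4)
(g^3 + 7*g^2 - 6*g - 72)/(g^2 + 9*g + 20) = (g^2 + 3*g - 18)/(g + 5)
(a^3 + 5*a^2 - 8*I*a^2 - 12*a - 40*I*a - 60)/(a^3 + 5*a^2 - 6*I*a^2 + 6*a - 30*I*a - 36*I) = (a^2 + a*(5 - 2*I) - 10*I)/(a^2 + 5*a + 6)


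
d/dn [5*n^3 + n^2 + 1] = n*(15*n + 2)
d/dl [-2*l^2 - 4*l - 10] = -4*l - 4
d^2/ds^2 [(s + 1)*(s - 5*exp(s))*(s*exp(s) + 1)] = s^3*exp(s) - 20*s^2*exp(2*s) + 7*s^2*exp(s) - 60*s*exp(2*s) + 5*s*exp(s) - 30*exp(2*s) - 13*exp(s) + 2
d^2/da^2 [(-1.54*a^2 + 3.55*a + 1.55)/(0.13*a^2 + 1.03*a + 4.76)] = (0.532402*a^3 + 5.874882*a^2 - 11.93517*a - 103.224778)/(0.002197*a^6 + 0.052221*a^5 + 0.655083*a^4 + 4.916911*a^3 + 23.986116*a^2 + 70.011984*a + 107.850176)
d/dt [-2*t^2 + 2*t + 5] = 2 - 4*t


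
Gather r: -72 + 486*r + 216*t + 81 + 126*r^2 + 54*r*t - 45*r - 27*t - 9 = 126*r^2 + r*(54*t + 441) + 189*t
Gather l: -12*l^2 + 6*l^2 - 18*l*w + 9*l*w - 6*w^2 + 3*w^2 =-6*l^2 - 9*l*w - 3*w^2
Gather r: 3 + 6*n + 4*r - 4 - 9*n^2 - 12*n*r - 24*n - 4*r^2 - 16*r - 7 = -9*n^2 - 18*n - 4*r^2 + r*(-12*n - 12) - 8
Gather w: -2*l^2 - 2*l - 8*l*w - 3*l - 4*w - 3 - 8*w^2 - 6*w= -2*l^2 - 5*l - 8*w^2 + w*(-8*l - 10) - 3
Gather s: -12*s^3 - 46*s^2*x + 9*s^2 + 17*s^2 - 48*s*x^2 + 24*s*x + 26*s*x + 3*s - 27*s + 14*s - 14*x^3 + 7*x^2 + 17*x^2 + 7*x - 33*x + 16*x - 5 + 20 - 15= -12*s^3 + s^2*(26 - 46*x) + s*(-48*x^2 + 50*x - 10) - 14*x^3 + 24*x^2 - 10*x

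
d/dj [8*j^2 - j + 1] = 16*j - 1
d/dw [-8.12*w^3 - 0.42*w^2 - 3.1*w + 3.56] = -24.36*w^2 - 0.84*w - 3.1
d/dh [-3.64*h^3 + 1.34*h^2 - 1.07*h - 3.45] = -10.92*h^2 + 2.68*h - 1.07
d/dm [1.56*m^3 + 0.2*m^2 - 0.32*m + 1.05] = 4.68*m^2 + 0.4*m - 0.32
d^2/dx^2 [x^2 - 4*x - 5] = 2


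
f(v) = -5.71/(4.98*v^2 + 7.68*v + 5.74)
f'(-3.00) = -0.17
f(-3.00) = -0.21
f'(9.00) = 0.00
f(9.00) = -0.01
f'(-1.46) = -1.48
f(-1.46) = -1.11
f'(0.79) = 0.40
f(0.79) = -0.38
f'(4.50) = 0.02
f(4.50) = -0.04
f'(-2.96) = -0.18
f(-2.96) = -0.21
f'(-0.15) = 1.60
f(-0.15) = -1.21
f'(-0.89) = -0.83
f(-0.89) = -2.00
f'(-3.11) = -0.15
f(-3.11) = -0.19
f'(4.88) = 0.01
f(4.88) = -0.04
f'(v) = -5.71*(-9.96*v - 7.68)/(4.98*v^2 + 7.68*v + 5.74)^2 = (56.8716*v + 43.8528)/(4.98*v^2 + 7.68*v + 5.74)^2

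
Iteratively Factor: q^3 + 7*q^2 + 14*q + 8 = (q + 2)*(q^2 + 5*q + 4) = (q + 1)*(q + 2)*(q + 4)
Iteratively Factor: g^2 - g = (g)*(g - 1)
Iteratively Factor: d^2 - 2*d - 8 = (d + 2)*(d - 4)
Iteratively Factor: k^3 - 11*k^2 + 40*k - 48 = (k - 4)*(k^2 - 7*k + 12) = (k - 4)*(k - 3)*(k - 4)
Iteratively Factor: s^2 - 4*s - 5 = (s + 1)*(s - 5)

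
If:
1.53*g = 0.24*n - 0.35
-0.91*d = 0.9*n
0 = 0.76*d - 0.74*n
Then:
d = 0.00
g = -0.23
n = 0.00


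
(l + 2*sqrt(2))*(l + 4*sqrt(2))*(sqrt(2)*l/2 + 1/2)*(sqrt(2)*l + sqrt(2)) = l^4 + l^3 + 13*sqrt(2)*l^3/2 + 13*sqrt(2)*l^2/2 + 22*l^2 + 8*sqrt(2)*l + 22*l + 8*sqrt(2)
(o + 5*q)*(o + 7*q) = o^2 + 12*o*q + 35*q^2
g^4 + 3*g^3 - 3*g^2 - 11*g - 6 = (g - 2)*(g + 1)^2*(g + 3)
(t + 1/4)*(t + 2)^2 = t^3 + 17*t^2/4 + 5*t + 1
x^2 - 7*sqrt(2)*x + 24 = (x - 4*sqrt(2))*(x - 3*sqrt(2))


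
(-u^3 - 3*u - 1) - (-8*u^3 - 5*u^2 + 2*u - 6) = 7*u^3 + 5*u^2 - 5*u + 5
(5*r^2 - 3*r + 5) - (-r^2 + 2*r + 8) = 6*r^2 - 5*r - 3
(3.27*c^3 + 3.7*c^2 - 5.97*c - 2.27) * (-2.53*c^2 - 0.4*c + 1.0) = -8.2731*c^5 - 10.669*c^4 + 16.8941*c^3 + 11.8311*c^2 - 5.062*c - 2.27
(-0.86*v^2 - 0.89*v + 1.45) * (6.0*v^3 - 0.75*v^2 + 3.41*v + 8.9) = -5.16*v^5 - 4.695*v^4 + 6.4349*v^3 - 11.7764*v^2 - 2.9765*v + 12.905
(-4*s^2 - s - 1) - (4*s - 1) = -4*s^2 - 5*s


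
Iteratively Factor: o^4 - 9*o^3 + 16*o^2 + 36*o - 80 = (o - 5)*(o^3 - 4*o^2 - 4*o + 16) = (o - 5)*(o + 2)*(o^2 - 6*o + 8) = (o - 5)*(o - 4)*(o + 2)*(o - 2)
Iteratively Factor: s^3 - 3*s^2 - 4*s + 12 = (s + 2)*(s^2 - 5*s + 6) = (s - 3)*(s + 2)*(s - 2)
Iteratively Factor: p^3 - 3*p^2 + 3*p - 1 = (p - 1)*(p^2 - 2*p + 1) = (p - 1)^2*(p - 1)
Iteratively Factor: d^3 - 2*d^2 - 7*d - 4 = (d + 1)*(d^2 - 3*d - 4) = (d + 1)^2*(d - 4)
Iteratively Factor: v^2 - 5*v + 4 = (v - 1)*(v - 4)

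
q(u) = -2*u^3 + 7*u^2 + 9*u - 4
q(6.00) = -130.00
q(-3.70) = 159.84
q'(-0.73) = -4.42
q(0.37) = 0.19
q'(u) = -6*u^2 + 14*u + 9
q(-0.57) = -6.49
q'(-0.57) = -0.93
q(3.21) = 30.87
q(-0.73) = -6.06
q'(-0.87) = -7.72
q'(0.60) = 15.24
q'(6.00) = -123.00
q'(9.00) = -351.00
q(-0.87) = -5.21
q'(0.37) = 13.36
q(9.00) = -814.00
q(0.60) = 3.49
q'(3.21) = -7.88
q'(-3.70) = -124.94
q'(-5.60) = -257.56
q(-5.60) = 516.35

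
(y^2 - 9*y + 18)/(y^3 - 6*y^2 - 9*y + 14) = (y^2 - 9*y + 18)/(y^3 - 6*y^2 - 9*y + 14)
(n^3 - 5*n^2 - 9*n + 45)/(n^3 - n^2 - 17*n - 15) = (n - 3)/(n + 1)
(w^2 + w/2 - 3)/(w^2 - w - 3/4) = 2*(w + 2)/(2*w + 1)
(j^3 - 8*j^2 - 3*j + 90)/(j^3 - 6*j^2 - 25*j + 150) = (j + 3)/(j + 5)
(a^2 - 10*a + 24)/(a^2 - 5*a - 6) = (a - 4)/(a + 1)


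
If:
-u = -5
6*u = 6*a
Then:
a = 5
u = 5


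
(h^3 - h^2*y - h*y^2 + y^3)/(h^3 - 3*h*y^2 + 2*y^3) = (h + y)/(h + 2*y)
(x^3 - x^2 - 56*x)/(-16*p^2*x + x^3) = (-x^2 + x + 56)/(16*p^2 - x^2)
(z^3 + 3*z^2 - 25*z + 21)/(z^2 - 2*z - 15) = (-z^3 - 3*z^2 + 25*z - 21)/(-z^2 + 2*z + 15)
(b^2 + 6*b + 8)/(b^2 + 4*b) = (b + 2)/b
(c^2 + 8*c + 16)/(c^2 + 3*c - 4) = (c + 4)/(c - 1)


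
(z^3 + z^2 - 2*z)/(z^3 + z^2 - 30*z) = (z^2 + z - 2)/(z^2 + z - 30)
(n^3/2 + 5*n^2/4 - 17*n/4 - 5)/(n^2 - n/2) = (2*n^3 + 5*n^2 - 17*n - 20)/(2*n*(2*n - 1))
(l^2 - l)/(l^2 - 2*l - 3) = l*(1 - l)/(-l^2 + 2*l + 3)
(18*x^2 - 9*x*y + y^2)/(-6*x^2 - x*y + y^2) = (-6*x + y)/(2*x + y)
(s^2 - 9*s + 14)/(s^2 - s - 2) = (s - 7)/(s + 1)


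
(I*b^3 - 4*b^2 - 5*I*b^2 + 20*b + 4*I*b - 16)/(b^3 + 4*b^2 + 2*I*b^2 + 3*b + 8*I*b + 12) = (I*b^3 - b^2*(4 + 5*I) + 4*b*(5 + I) - 16)/(b^3 + 2*b^2*(2 + I) + b*(3 + 8*I) + 12)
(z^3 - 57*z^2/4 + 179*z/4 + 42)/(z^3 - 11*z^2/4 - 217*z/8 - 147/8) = 2*(z - 8)/(2*z + 7)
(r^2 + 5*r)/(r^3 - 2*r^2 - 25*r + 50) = r/(r^2 - 7*r + 10)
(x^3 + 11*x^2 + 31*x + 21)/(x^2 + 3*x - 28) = (x^2 + 4*x + 3)/(x - 4)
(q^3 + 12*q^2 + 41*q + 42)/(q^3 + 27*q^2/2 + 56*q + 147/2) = 2*(q + 2)/(2*q + 7)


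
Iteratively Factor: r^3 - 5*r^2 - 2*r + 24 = (r - 3)*(r^2 - 2*r - 8) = (r - 3)*(r + 2)*(r - 4)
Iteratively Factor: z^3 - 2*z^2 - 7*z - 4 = (z - 4)*(z^2 + 2*z + 1) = (z - 4)*(z + 1)*(z + 1)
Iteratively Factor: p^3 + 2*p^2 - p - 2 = (p + 2)*(p^2 - 1) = (p + 1)*(p + 2)*(p - 1)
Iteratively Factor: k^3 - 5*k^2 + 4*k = (k)*(k^2 - 5*k + 4) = k*(k - 1)*(k - 4)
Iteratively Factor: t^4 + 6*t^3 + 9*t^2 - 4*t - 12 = (t + 2)*(t^3 + 4*t^2 + t - 6) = (t + 2)^2*(t^2 + 2*t - 3) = (t - 1)*(t + 2)^2*(t + 3)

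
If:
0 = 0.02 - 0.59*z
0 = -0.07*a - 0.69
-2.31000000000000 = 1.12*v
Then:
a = -9.86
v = -2.06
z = 0.03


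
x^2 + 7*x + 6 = (x + 1)*(x + 6)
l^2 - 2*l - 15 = (l - 5)*(l + 3)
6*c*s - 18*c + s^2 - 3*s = (6*c + s)*(s - 3)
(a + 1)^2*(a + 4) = a^3 + 6*a^2 + 9*a + 4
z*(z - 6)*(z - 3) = z^3 - 9*z^2 + 18*z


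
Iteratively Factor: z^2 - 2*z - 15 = (z - 5)*(z + 3)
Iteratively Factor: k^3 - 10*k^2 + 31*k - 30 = (k - 2)*(k^2 - 8*k + 15) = (k - 3)*(k - 2)*(k - 5)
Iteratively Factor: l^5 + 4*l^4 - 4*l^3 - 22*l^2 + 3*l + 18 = (l + 3)*(l^4 + l^3 - 7*l^2 - l + 6) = (l + 1)*(l + 3)*(l^3 - 7*l + 6) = (l - 2)*(l + 1)*(l + 3)*(l^2 + 2*l - 3) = (l - 2)*(l - 1)*(l + 1)*(l + 3)*(l + 3)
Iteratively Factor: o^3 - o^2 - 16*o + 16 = (o - 4)*(o^2 + 3*o - 4) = (o - 4)*(o + 4)*(o - 1)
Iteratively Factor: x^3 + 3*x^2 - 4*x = (x - 1)*(x^2 + 4*x) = (x - 1)*(x + 4)*(x)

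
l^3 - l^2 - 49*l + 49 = (l - 7)*(l - 1)*(l + 7)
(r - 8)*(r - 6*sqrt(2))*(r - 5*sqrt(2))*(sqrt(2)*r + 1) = sqrt(2)*r^4 - 21*r^3 - 8*sqrt(2)*r^3 + 49*sqrt(2)*r^2 + 168*r^2 - 392*sqrt(2)*r + 60*r - 480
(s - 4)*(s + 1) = s^2 - 3*s - 4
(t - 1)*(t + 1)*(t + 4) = t^3 + 4*t^2 - t - 4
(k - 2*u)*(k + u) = k^2 - k*u - 2*u^2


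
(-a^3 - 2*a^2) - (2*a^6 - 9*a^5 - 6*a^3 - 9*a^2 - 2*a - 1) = -2*a^6 + 9*a^5 + 5*a^3 + 7*a^2 + 2*a + 1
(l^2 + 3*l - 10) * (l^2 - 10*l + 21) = l^4 - 7*l^3 - 19*l^2 + 163*l - 210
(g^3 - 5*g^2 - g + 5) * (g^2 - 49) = g^5 - 5*g^4 - 50*g^3 + 250*g^2 + 49*g - 245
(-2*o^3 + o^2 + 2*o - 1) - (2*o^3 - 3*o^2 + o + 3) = -4*o^3 + 4*o^2 + o - 4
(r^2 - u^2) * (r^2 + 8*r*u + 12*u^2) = r^4 + 8*r^3*u + 11*r^2*u^2 - 8*r*u^3 - 12*u^4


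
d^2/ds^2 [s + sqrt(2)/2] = 0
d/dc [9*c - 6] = 9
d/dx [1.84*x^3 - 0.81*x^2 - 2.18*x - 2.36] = 5.52*x^2 - 1.62*x - 2.18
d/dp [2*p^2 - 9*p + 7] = 4*p - 9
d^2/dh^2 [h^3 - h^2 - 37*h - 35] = 6*h - 2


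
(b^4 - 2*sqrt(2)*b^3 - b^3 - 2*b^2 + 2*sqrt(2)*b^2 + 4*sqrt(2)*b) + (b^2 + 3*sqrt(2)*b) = b^4 - 2*sqrt(2)*b^3 - b^3 - b^2 + 2*sqrt(2)*b^2 + 7*sqrt(2)*b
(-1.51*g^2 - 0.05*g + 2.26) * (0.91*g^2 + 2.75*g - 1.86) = -1.3741*g^4 - 4.198*g^3 + 4.7277*g^2 + 6.308*g - 4.2036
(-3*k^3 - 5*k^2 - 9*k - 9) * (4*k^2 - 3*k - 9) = -12*k^5 - 11*k^4 + 6*k^3 + 36*k^2 + 108*k + 81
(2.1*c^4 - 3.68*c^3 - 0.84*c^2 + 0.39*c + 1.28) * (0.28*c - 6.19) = 0.588*c^5 - 14.0294*c^4 + 22.544*c^3 + 5.3088*c^2 - 2.0557*c - 7.9232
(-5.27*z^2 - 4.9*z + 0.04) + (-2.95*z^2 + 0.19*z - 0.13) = -8.22*z^2 - 4.71*z - 0.09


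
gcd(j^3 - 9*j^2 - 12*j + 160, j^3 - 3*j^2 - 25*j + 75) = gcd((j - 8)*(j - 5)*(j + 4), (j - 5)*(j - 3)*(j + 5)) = j - 5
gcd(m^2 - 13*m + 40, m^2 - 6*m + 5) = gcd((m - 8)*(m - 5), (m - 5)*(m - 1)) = m - 5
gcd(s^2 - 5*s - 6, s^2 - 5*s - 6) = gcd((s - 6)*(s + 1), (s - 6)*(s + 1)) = s^2 - 5*s - 6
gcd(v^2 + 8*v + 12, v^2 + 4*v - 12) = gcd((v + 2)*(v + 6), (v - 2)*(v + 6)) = v + 6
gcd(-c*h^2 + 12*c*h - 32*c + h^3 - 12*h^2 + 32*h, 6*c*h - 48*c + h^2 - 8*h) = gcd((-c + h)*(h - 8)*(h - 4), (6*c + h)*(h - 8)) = h - 8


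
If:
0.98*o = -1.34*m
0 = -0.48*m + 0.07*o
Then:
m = 0.00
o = 0.00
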